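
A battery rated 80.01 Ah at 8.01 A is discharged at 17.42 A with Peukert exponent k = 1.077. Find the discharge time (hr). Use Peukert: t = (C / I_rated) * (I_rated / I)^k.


Step 1: t_rated = C / I_rated = 80.01 / 8.01 = 9.9888 hr
Step 2: ratio = 8.01 / 17.42 = 0.45982
Step 3: ratio^k = 0.45982^1.077 = 0.43312
Step 4: t = t_rated * ratio^k = 9.9888 * 0.43312 = 4.326 hr

4.326 hr


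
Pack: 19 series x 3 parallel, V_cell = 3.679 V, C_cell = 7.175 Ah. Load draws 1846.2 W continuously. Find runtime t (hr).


Step 1: E_pack = Ns * V_cell * Np * C_cell = 19 * 3.679 * 3 * 7.175 = 1504.6 Wh
Step 2: t = E_pack / P = 1504.6 / 1846.2 = 0.8150 hr

0.8150 hr


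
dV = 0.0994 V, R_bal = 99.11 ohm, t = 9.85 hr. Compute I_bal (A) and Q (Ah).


First, Ohm's law: I_bal = 0.0994 V / 99.11 ohm = 0.0010029 A
Then Q = I * t = 0.0010029 A * 9.85 hr = 0.009879 Ah

I=0.0010029 A, Q=0.009879 Ah


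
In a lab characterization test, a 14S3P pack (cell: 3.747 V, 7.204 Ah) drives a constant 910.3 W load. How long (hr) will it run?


Step 1: E_pack = Ns * V_cell * Np * C_cell = 14 * 3.747 * 3 * 7.204 = 1133.7 Wh
Step 2: t = E_pack / P = 1133.7 / 910.3 = 1.245 hr

1.245 hr


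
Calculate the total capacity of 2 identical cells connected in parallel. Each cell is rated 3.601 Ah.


C_total = 2 * 3.601 = 7.202 Ah

7.202 Ah


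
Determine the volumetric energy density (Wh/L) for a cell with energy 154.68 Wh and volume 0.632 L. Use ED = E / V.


ED = E / V = 154.68 / 0.632 = 244.7 Wh/L

244.7 Wh/L


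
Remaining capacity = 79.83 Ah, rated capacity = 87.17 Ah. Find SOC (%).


SOC = (remaining / total) * 100 = (79.83 / 87.17) * 100 = 91.58%

91.58%


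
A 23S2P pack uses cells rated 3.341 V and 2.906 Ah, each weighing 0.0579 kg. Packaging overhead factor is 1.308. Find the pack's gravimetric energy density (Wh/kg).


Step 1: V_pack = 23 * 3.341 = 76.843 V
Step 2: C_pack = 2 * 2.906 = 5.812 Ah
Step 3: E_pack = V_pack * C_pack = 76.843 * 5.812 = 446.61 Wh
Step 4: m_pack = 23 * 2 * 0.0579 * 1.308 = 3.4837 kg
Step 5: ED = E_pack / m_pack = 446.61 / 3.4837 = 128.2 Wh/kg

128.2 Wh/kg


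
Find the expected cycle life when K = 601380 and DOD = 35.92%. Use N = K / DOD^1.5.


DOD^1.5 = 215.28
N = K / DOD^1.5 = 601380 / 215.28 = 2793

2793 cycles


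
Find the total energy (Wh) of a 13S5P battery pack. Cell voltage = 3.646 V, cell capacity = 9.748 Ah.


E = Ns * Vcell * Np * Ccell = 13 * 3.646 * 5 * 9.748 = 2310 Wh

2310 Wh


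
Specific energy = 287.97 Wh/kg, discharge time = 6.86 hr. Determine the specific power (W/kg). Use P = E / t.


P_specific = E / t = 287.97 / 6.86 = 41.98 W/kg

41.98 W/kg


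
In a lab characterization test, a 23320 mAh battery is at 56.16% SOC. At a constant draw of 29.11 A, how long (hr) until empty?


Convert: C_total = 23320 mAh = 23.32 Ah
Step 1: remaining = SOC/100 * C_total = 56.16/100 * 23.32 = 13.097 Ah
Step 2: t = remaining / I = 13.097 / 29.11 = 0.4499 hr

0.4499 hr


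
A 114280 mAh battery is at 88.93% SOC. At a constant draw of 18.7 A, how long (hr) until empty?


Convert: C_total = 114280 mAh = 114.28 Ah
Step 1: remaining = SOC/100 * C_total = 88.93/100 * 114.28 = 101.63 Ah
Step 2: t = remaining / I = 101.63 / 18.7 = 5.435 hr

5.435 hr


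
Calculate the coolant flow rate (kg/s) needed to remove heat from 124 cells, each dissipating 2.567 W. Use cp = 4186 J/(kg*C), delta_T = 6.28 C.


Step 1: Total heat Q = 124 * 2.567 W = 318.31 W
Step 2: denom = cp * dT = 4186 * 6.28 = 26288
Step 3: m_dot = 318.31 / 26288 = 0.01211 kg/s

0.01211 kg/s


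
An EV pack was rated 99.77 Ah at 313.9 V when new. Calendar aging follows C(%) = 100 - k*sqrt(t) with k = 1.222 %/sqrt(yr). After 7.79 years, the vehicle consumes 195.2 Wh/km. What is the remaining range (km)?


Step 1: capacity retention = 100 - 1.222 * sqrt(7.79) = 100 - 1.222 * 2.7911 = 96.589%
Step 2: C_now = 99.77 * 96.589/100 = 96.367 Ah
Step 3: E_pack = V * C_now = 313.9 * 96.367 = 30250 Wh
Step 4: range = E_pack / consumption = 30250 / 195.2 = 155.0 km

155.0 km


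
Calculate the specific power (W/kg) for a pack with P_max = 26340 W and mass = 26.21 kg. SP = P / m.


Specific power = 26340 W / 26.21 kg = 1005 W/kg

1005 W/kg


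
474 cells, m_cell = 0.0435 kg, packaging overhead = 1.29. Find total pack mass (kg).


m_pack = n * m_cell * overhead = 474 * 0.0435 * 1.29 = 26.60 kg

26.60 kg


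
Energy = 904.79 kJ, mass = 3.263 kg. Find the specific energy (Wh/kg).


Convert: E = 904.79 kJ = 251.33 Wh
ED = E / m = 251.33 / 3.263 = 77.02 Wh/kg

77.02 Wh/kg


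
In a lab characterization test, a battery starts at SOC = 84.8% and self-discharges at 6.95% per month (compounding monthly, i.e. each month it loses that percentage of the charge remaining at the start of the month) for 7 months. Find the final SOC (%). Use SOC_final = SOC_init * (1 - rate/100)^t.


Monthly retention factor = 1 - 6.95/100 = 0.9305
Over 7 months: factor^7 = 0.60397
SOC_final = 84.8 * 0.60397 = 51.22%

51.22%


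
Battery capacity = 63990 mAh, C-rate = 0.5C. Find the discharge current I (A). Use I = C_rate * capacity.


Convert: capacity = 63990 mAh = 63.99 Ah
I = C_rate * capacity = 0.5 * 63.99 = 31.995 A

31.995 A


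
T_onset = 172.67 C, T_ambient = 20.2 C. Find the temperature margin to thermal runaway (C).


margin = T_onset - T_ambient = 172.67 - 20.2 = 152.47 C

152.47 C


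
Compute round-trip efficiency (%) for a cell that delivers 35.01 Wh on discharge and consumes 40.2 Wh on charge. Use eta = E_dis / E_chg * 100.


eta_e = E_dis / E_chg * 100 = 35.01 / 40.2 * 100 = 87.09%

87.09%


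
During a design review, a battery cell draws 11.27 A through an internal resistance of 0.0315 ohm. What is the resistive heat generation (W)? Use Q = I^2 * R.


Q = I^2 * R = 11.27^2 * 0.0315 = 4.001 W

4.001 W


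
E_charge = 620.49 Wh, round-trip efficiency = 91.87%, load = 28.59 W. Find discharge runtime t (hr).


Step 1: E_discharge = eta/100 * E_charge = 91.87/100 * 620.49 = 570.04 Wh
Step 2: t = E_discharge / P = 570.04 / 28.59 = 19.94 hr

19.94 hr


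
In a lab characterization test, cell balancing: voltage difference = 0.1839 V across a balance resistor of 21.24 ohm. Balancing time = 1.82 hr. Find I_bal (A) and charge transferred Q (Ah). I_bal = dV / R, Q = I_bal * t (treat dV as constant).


First, Ohm's law: I_bal = 0.1839 V / 21.24 ohm = 0.0086582 A
Then Q = I * t = 0.0086582 A * 1.82 hr = 0.01576 Ah

I=0.0086582 A, Q=0.01576 Ah


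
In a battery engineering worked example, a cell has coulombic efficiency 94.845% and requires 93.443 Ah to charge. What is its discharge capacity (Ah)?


Q_dis = eta/100 * Q_chg = 94.845/100 * 93.443 = 88.63 Ah

88.63 Ah


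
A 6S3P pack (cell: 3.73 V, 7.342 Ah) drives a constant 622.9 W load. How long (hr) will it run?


Step 1: E_pack = Ns * V_cell * Np * C_cell = 6 * 3.73 * 3 * 7.342 = 492.94 Wh
Step 2: t = E_pack / P = 492.94 / 622.9 = 0.7914 hr

0.7914 hr


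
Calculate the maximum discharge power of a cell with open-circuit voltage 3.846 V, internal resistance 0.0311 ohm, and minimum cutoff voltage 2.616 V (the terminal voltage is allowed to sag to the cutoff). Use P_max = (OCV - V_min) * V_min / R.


dV = OCV - V_min = 1.23 V (so I_max = dV / R)
P_max = dV * V_min / R = 1.23 * 2.616 / 0.0311 = 103.5 W

103.5 W


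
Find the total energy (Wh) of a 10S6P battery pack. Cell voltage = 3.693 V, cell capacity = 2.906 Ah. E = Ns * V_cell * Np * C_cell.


V_pack = 10 * 3.693 = 36.93 V
C_pack = 6 * 2.906 = 17.436 Ah
E = V_pack * C_pack = 36.93 * 17.436 = 643.9 Wh

643.9 Wh


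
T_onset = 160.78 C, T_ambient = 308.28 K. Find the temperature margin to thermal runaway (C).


Convert: T_ambient = 308.28 K = 35.13 C
margin = 160.78 - 35.13 = 125.65 C

125.65 C


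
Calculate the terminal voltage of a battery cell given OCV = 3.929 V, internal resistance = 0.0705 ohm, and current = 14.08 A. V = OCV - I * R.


IR drop = 14.08 * 0.0705 = 0.99264 V
V = 3.929 - 0.99264 = 2.936 V

2.936 V


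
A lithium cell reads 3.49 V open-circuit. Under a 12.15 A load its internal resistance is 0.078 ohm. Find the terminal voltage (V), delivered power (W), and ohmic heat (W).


Step 1: V_terminal = OCV - I*R = 3.49 - 12.15 * 0.078 = 2.5423 V
Step 2: P_out = V_terminal * I = 2.5423 * 12.15 = 30.89 W
Step 3: Q = I^2 * R = 12.15^2 * 0.078 = 11.51 W

V=2.5423 V, P=30.89 W, Q=11.51 W


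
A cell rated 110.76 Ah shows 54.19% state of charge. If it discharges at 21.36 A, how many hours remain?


Step 1: remaining = SOC/100 * C_total = 54.19/100 * 110.76 = 60.021 Ah
Step 2: t = remaining / I = 60.021 / 21.36 = 2.810 hr

2.810 hr


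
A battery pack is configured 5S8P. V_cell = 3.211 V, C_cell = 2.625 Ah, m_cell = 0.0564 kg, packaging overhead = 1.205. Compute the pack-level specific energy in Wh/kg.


Step 1: V_pack = 5 * 3.211 = 16.055 V
Step 2: C_pack = 8 * 2.625 = 21 Ah
Step 3: E_pack = V_pack * C_pack = 16.055 * 21 = 337.16 Wh
Step 4: m_pack = 5 * 8 * 0.0564 * 1.205 = 2.7185 kg
Step 5: ED = E_pack / m_pack = 337.16 / 2.7185 = 124.0 Wh/kg

124.0 Wh/kg


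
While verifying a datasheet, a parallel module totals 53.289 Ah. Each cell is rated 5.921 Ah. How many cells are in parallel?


n = C_total / C_cell = 53.289 / 5.921 = 9

9


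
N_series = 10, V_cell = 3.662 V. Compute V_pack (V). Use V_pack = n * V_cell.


V_pack = n * V_cell = 10 * 3.662 = 36.62 V

36.62 V


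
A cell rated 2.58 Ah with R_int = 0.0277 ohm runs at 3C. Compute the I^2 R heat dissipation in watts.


Step 1: I = C_rate * capacity = 3 * 2.58 = 7.74 A
Step 2: Q = I^2 * R = 7.74^2 * 0.0277 = 59.908 * 0.0277 = 1.659 W

1.659 W


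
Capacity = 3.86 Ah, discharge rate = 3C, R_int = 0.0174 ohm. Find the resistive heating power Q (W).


Step 1: I = C_rate * capacity = 3 * 3.86 = 11.58 A
Step 2: Q = I^2 * R = 11.58^2 * 0.0174 = 134.1 * 0.0174 = 2.333 W

2.333 W


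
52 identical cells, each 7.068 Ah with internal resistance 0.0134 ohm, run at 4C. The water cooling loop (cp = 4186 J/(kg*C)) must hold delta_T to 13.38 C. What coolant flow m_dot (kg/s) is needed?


Step 1: I = 4 * 7.068 = 28.272 A
Step 2: Q_cell = I^2 * R = 28.272^2 * 0.0134 = 10.711 W
Step 3: Q_total = 52 * 10.711 = 556.97 W
Step 4: m_dot = Q_total / (cp * dT) = 556.97 / (4186 * 13.38) = 0.009944 kg/s

0.009944 kg/s


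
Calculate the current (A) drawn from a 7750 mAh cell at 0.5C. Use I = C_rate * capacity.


Convert: capacity = 7750 mAh = 7.75 Ah
I = C_rate * capacity = 0.5 * 7.75 = 3.875 A

3.875 A


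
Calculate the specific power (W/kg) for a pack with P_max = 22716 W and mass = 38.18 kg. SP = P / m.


SP = P / m = 22716 / 38.18 = 595.0 W/kg

595.0 W/kg


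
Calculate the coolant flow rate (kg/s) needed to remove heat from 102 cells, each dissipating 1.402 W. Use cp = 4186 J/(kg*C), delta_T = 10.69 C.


Q_total = 102 * 1.402 = 143 W
m_dot = Q_total / (cp * dT) = 143 / (4186 * 10.69) = 0.003196 kg/s

0.003196 kg/s


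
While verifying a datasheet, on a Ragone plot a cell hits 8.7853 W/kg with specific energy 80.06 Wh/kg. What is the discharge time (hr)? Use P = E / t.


t = E / P = 80.06 / 8.7853 = 9.113 hr

9.113 hr


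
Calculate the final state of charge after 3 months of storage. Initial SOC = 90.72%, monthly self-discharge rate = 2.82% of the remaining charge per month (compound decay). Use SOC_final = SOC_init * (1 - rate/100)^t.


decay = (1 - 2.82/100)^3 = 0.91776
SOC_final = 90.72 * 0.91776 = 83.26%

83.26%


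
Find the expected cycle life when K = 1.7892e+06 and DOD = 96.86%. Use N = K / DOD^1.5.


DOD^1.5 = 953.27
N = K / DOD^1.5 = 1.7892e+06 / 953.27 = 1877

1877 cycles


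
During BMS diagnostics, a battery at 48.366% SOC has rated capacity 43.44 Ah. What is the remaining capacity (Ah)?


remaining = SOC / 100 * total = 48.366 / 100 * 43.44 = 21.01 Ah

21.01 Ah


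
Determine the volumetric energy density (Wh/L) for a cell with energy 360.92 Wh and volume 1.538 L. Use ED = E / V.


ED = E / V = 360.92 / 1.538 = 234.7 Wh/L

234.7 Wh/L


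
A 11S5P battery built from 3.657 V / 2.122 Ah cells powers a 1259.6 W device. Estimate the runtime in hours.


Step 1: E_pack = Ns * V_cell * Np * C_cell = 11 * 3.657 * 5 * 2.122 = 426.81 Wh
Step 2: t = E_pack / P = 426.81 / 1259.6 = 0.3388 hr

0.3388 hr


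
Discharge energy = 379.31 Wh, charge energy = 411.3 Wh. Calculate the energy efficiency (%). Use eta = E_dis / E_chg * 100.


eta_e = E_dis / E_chg * 100 = 379.31 / 411.3 * 100 = 92.22%

92.22%


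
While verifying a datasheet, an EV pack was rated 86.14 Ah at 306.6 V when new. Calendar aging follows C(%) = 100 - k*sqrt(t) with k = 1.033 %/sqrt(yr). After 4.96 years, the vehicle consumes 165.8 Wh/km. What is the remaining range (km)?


Step 1: capacity retention = 100 - 1.033 * sqrt(4.96) = 100 - 1.033 * 2.2271 = 97.699%
Step 2: C_now = 86.14 * 97.699/100 = 84.158 Ah
Step 3: E_pack = V * C_now = 306.6 * 84.158 = 25803 Wh
Step 4: range = E_pack / consumption = 25803 / 165.8 = 155.6 km

155.6 km


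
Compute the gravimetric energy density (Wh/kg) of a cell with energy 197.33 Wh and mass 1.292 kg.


Specific energy = 197.33 Wh / 1.292 kg = 152.7 Wh/kg

152.7 Wh/kg


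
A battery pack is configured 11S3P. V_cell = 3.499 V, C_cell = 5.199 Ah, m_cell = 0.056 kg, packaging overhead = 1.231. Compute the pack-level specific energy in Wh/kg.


Step 1: V_pack = 11 * 3.499 = 38.489 V
Step 2: C_pack = 3 * 5.199 = 15.597 Ah
Step 3: E_pack = V_pack * C_pack = 38.489 * 15.597 = 600.31 Wh
Step 4: m_pack = 11 * 3 * 0.056 * 1.231 = 2.2749 kg
Step 5: ED = E_pack / m_pack = 600.31 / 2.2749 = 263.9 Wh/kg

263.9 Wh/kg


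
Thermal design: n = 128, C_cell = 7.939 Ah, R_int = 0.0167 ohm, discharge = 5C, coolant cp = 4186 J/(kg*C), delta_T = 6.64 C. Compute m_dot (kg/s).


Step 1: I = 5 * 7.939 = 39.695 A
Step 2: Q_cell = I^2 * R = 39.695^2 * 0.0167 = 26.314 W
Step 3: Q_total = 128 * 26.314 = 3368.2 W
Step 4: m_dot = Q_total / (cp * dT) = 3368.2 / (4186 * 6.64) = 0.1212 kg/s

0.1212 kg/s


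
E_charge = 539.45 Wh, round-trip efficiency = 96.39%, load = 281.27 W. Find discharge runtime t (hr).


Step 1: E_discharge = eta/100 * E_charge = 96.39/100 * 539.45 = 519.98 Wh
Step 2: t = E_discharge / P = 519.98 / 281.27 = 1.849 hr

1.849 hr


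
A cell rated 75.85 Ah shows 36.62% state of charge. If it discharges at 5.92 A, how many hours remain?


Step 1: remaining = SOC/100 * C_total = 36.62/100 * 75.85 = 27.776 Ah
Step 2: t = remaining / I = 27.776 / 5.92 = 4.692 hr

4.692 hr


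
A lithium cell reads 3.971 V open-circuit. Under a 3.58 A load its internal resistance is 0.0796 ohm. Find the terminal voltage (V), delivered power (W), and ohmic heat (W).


Step 1: V_terminal = OCV - I*R = 3.971 - 3.58 * 0.0796 = 3.686 V
Step 2: P_out = V_terminal * I = 3.686 * 3.58 = 13.20 W
Step 3: Q = I^2 * R = 3.58^2 * 0.0796 = 1.020 W

V=3.686 V, P=13.20 W, Q=1.020 W


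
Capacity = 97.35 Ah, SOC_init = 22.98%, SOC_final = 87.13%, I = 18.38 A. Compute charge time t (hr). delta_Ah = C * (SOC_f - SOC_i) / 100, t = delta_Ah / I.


Step 1: dSOC = 87.13% - 22.98% = 64.15%
Step 2: delta_Ah = 97.35 * 64.15 / 100 = 62.45 Ah
Step 3: t = 62.45 / 18.38 = 3.398 hr

3.398 hr


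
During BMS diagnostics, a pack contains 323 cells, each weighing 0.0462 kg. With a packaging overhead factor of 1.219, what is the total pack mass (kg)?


m_pack = n * m_cell * overhead = 323 * 0.0462 * 1.219 = 18.19 kg

18.19 kg


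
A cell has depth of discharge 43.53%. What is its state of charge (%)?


SOC = 100 - DOD = 100 - 43.53 = 56.47%

56.47%


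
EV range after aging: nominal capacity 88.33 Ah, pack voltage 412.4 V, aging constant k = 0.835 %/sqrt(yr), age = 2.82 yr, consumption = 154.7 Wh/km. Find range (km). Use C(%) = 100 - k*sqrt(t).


Step 1: capacity retention = 100 - 0.835 * sqrt(2.82) = 100 - 0.835 * 1.6793 = 98.598%
Step 2: C_now = 88.33 * 98.598/100 = 87.092 Ah
Step 3: E_pack = V * C_now = 412.4 * 87.092 = 35917 Wh
Step 4: range = E_pack / consumption = 35917 / 154.7 = 232.2 km

232.2 km


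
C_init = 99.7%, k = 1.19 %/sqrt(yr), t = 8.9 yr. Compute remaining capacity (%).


Step 1: sqrt(8.9 yr) = 2.9833
Step 2: drop = 1.19 * 2.9833 = 3.5501
Step 3: C_final = 99.7 - 3.5501 = 96.15%

96.15%


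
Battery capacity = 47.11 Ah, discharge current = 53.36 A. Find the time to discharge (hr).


Runtime = 47.11 Ah / 53.36 A = 0.8829 hr

0.8829 hr


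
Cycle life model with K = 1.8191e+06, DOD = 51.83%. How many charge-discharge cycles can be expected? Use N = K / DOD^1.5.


Step 1: DOD^1.5 = 51.83^1.5 = 373.14
Step 2: N = 1.8191e+06 / 373.14 = 4875 cycles

4875 cycles


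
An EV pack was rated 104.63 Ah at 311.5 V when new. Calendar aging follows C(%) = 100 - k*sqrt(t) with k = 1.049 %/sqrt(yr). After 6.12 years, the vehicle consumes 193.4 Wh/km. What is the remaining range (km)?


Step 1: capacity retention = 100 - 1.049 * sqrt(6.12) = 100 - 1.049 * 2.4739 = 97.405%
Step 2: C_now = 104.63 * 97.405/100 = 101.91 Ah
Step 3: E_pack = V * C_now = 311.5 * 101.91 = 31745 Wh
Step 4: range = E_pack / consumption = 31745 / 193.4 = 164.1 km

164.1 km


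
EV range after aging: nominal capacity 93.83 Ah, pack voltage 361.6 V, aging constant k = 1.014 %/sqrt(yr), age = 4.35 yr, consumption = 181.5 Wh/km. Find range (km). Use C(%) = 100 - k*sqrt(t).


Step 1: capacity retention = 100 - 1.014 * sqrt(4.35) = 100 - 1.014 * 2.0857 = 97.885%
Step 2: C_now = 93.83 * 97.885/100 = 91.845 Ah
Step 3: E_pack = V * C_now = 361.6 * 91.845 = 33211 Wh
Step 4: range = E_pack / consumption = 33211 / 181.5 = 183.0 km

183.0 km


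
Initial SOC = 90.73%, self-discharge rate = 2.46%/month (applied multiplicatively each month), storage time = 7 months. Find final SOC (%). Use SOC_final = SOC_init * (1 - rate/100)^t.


decay = (1 - 2.46/100)^7 = 0.84
SOC_final = 90.73 * 0.84 = 76.21%

76.21%


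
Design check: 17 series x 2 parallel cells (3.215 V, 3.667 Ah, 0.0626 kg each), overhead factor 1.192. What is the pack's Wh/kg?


Step 1: V_pack = 17 * 3.215 = 54.655 V
Step 2: C_pack = 2 * 3.667 = 7.334 Ah
Step 3: E_pack = V_pack * C_pack = 54.655 * 7.334 = 400.84 Wh
Step 4: m_pack = 17 * 2 * 0.0626 * 1.192 = 2.5371 kg
Step 5: ED = E_pack / m_pack = 400.84 / 2.5371 = 158.0 Wh/kg

158.0 Wh/kg


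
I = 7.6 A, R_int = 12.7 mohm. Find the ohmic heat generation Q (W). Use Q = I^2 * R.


Convert: R = 12.7 mohm = 0.0127 ohm
Q = I^2 * R = 7.6^2 * 0.0127 = 0.7336 W

0.7336 W


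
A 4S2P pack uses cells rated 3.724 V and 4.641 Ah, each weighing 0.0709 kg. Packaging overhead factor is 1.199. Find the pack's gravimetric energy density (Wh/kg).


Step 1: V_pack = 4 * 3.724 = 14.896 V
Step 2: C_pack = 2 * 4.641 = 9.282 Ah
Step 3: E_pack = V_pack * C_pack = 14.896 * 9.282 = 138.26 Wh
Step 4: m_pack = 4 * 2 * 0.0709 * 1.199 = 0.68007 kg
Step 5: ED = E_pack / m_pack = 138.26 / 0.68007 = 203.3 Wh/kg

203.3 Wh/kg


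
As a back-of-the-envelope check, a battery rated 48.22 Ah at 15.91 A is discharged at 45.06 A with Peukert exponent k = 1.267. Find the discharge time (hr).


t_rated = C / I_rated = 48.22 / 15.91 = 3.0308 hr
(I_rated/I)^k = (0.35308)^1.267 = 0.2674
t = t_rated * (I_rated/I)^k = 3.0308 * 0.2674 = 0.8104 hr

0.8104 hr


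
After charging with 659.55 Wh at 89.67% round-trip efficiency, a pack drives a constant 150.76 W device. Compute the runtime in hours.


Step 1: E_discharge = eta/100 * E_charge = 89.67/100 * 659.55 = 591.42 Wh
Step 2: t = E_discharge / P = 591.42 / 150.76 = 3.923 hr

3.923 hr


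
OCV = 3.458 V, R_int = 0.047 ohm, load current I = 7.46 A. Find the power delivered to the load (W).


Step 1: V_terminal = OCV - I*R = 3.458 - 7.46 * 0.047 = 3.1074 V
Step 2: P_out = V_terminal * I = 3.1074 * 7.46 = 23.18 W

23.18 W


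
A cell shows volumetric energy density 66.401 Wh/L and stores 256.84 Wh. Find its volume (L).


V = E / ED = 256.84 / 66.401 = 3.868 L

3.868 L


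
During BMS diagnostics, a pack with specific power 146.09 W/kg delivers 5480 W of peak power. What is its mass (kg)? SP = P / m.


m = P / SP = 5480 / 146.09 = 37.51 kg

37.51 kg


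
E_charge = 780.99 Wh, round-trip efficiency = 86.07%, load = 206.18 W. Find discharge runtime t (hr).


Step 1: E_discharge = eta/100 * E_charge = 86.07/100 * 780.99 = 672.2 Wh
Step 2: t = E_discharge / P = 672.2 / 206.18 = 3.260 hr

3.260 hr


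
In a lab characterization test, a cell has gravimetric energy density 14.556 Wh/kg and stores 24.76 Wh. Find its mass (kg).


m = E / ED = 24.76 / 14.556 = 1.701 kg

1.701 kg


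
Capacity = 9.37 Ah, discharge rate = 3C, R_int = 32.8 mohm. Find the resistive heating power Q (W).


Convert: R = 32.8 mohm = 0.0328 ohm
Step 1: I = C_rate * capacity = 3 * 9.37 = 28.11 A
Step 2: Q = I^2 * R = 28.11^2 * 0.0328 = 790.17 * 0.0328 = 25.92 W

25.92 W


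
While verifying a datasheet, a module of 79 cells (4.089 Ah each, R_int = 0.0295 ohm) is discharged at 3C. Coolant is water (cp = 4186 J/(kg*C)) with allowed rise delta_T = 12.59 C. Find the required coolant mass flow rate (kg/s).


Step 1: I = 3 * 4.089 = 12.267 A
Step 2: Q_cell = I^2 * R = 12.267^2 * 0.0295 = 4.4391 W
Step 3: Q_total = 79 * 4.4391 = 350.69 W
Step 4: m_dot = Q_total / (cp * dT) = 350.69 / (4186 * 12.59) = 0.006654 kg/s

0.006654 kg/s


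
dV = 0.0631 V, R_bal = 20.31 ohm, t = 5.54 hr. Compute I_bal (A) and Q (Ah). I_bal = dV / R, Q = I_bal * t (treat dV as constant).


I_bal = dV / R = 0.0631 / 20.31 = 0.0031068 A
Q = I_bal * t = 0.0031068 * 5.54 = 0.01721 Ah

I=0.0031068 A, Q=0.01721 Ah


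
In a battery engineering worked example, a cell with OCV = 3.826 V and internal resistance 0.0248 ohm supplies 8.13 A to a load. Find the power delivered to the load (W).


Step 1: V_terminal = OCV - I*R = 3.826 - 8.13 * 0.0248 = 3.6244 V
Step 2: P_out = V_terminal * I = 3.6244 * 8.13 = 29.47 W

29.47 W


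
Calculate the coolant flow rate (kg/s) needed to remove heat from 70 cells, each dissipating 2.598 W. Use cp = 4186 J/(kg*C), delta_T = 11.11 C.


Step 1: Total heat Q = 70 * 2.598 W = 181.86 W
Step 2: denom = cp * dT = 4186 * 11.11 = 46506
Step 3: m_dot = 181.86 / 46506 = 0.003910 kg/s

0.003910 kg/s


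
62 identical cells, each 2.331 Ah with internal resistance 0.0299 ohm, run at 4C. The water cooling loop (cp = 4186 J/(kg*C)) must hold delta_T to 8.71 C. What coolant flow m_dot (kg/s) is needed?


Step 1: I = 4 * 2.331 = 9.324 A
Step 2: Q_cell = I^2 * R = 9.324^2 * 0.0299 = 2.5994 W
Step 3: Q_total = 62 * 2.5994 = 161.16 W
Step 4: m_dot = Q_total / (cp * dT) = 161.16 / (4186 * 8.71) = 0.004420 kg/s

0.004420 kg/s


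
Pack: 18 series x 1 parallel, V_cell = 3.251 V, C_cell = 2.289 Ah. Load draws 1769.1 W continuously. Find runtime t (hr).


Step 1: E_pack = Ns * V_cell * Np * C_cell = 18 * 3.251 * 1 * 2.289 = 133.95 Wh
Step 2: t = E_pack / P = 133.95 / 1769.1 = 0.07572 hr

0.07572 hr


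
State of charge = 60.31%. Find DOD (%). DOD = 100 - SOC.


Complement of SOC: DOD = 100% - 60.31% = 39.69%

39.69%


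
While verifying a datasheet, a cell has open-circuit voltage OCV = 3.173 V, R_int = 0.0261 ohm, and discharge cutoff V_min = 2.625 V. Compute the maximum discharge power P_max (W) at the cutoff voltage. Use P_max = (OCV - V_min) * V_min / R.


dV = OCV - V_min = 0.548 V (so I_max = dV / R)
P_max = dV * V_min / R = 0.548 * 2.625 / 0.0261 = 55.11 W

55.11 W


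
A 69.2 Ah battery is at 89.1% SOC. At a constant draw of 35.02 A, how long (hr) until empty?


Step 1: remaining = SOC/100 * C_total = 89.1/100 * 69.2 = 61.657 Ah
Step 2: t = remaining / I = 61.657 / 35.02 = 1.761 hr

1.761 hr


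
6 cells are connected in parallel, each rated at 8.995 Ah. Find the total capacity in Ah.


Parallel capacities add: 6 * 8.995 Ah = 53.97 Ah

53.97 Ah


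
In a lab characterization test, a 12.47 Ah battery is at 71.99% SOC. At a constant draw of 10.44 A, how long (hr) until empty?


Step 1: remaining = SOC/100 * C_total = 71.99/100 * 12.47 = 8.9772 Ah
Step 2: t = remaining / I = 8.9772 / 10.44 = 0.8599 hr

0.8599 hr


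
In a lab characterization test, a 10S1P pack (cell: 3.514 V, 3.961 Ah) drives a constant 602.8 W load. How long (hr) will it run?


Step 1: E_pack = Ns * V_cell * Np * C_cell = 10 * 3.514 * 1 * 3.961 = 139.19 Wh
Step 2: t = E_pack / P = 139.19 / 602.8 = 0.2309 hr

0.2309 hr


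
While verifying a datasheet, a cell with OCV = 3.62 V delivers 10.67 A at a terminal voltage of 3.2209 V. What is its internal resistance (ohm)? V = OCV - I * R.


R = (OCV - V) / I = (3.62 - 3.2209) / 10.67 = 0.03740 ohm

0.03740 ohm


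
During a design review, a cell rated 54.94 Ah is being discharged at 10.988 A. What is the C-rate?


C_rate = I / capacity = 10.988 / 54.94 = 0.2C

0.2C


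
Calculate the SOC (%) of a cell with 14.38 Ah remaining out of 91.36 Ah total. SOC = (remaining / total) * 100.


SOC = (remaining / total) * 100 = (14.38 / 91.36) * 100 = 15.74%

15.74%


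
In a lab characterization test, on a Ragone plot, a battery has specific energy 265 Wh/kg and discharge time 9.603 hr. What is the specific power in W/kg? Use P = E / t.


Specific power = 265 Wh/kg / 9.603 hr = 27.60 W/kg

27.60 W/kg


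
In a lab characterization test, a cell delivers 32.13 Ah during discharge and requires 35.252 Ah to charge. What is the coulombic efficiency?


Coulombic efficiency = 32.13/35.252 * 100% = 91.14%

91.14%


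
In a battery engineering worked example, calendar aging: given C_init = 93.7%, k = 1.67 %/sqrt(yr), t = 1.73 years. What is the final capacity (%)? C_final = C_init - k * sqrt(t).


sqrt(t) = sqrt(1.73) = 1.3153
C_final = 93.7 - 1.67 * 1.3153 = 91.50%

91.50%


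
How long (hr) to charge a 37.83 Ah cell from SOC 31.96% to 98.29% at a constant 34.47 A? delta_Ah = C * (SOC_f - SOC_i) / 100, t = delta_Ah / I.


delta_Ah = 37.83 * (98.29 - 31.96) / 100 = 25.093 Ah
t = delta_Ah / I = 25.093 / 34.47 = 0.7280 hr

0.7280 hr


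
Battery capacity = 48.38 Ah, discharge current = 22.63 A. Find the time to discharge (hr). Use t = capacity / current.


t = capacity / current = 48.38 / 22.63 = 2.138 hr

2.138 hr


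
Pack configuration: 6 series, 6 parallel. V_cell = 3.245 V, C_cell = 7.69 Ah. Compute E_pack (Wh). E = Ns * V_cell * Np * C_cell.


V_pack = 6 * 3.245 = 19.47 V
C_pack = 6 * 7.69 = 46.14 Ah
E = V_pack * C_pack = 19.47 * 46.14 = 898.3 Wh

898.3 Wh


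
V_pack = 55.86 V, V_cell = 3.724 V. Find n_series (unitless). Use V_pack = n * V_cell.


Rearranging: n = V_pack / V_cell = 55.86 / 3.724 = 15 cells

15


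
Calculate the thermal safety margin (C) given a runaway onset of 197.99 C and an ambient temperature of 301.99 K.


Convert: T_ambient = 301.99 K = 28.84 C
margin = 197.99 - 28.84 = 169.15 C

169.15 C


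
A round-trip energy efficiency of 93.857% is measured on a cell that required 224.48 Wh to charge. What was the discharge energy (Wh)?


E_dis = eta/100 * E_chg = 93.857/100 * 224.48 = 210.7 Wh

210.7 Wh


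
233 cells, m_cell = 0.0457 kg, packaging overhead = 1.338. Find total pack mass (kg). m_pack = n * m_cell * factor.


m_pack = n * m_cell * overhead = 233 * 0.0457 * 1.338 = 14.25 kg

14.25 kg


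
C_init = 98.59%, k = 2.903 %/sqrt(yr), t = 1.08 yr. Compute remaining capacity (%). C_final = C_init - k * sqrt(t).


Step 1: sqrt(1.08 yr) = 1.0392
Step 2: drop = 2.903 * 1.0392 = 3.0168
Step 3: C_final = 98.59 - 3.0168 = 95.57%

95.57%


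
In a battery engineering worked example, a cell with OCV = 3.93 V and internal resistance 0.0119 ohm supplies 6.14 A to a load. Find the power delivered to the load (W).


Step 1: V_terminal = OCV - I*R = 3.93 - 6.14 * 0.0119 = 3.8569 V
Step 2: P_out = V_terminal * I = 3.8569 * 6.14 = 23.68 W

23.68 W


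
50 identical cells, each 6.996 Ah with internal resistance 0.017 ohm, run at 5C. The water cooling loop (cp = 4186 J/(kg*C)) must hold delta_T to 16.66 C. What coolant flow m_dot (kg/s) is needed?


Step 1: I = 5 * 6.996 = 34.98 A
Step 2: Q_cell = I^2 * R = 34.98^2 * 0.017 = 20.801 W
Step 3: Q_total = 50 * 20.801 = 1040.1 W
Step 4: m_dot = Q_total / (cp * dT) = 1040.1 / (4186 * 16.66) = 0.01491 kg/s

0.01491 kg/s


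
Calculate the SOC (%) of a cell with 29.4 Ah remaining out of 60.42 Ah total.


SOC = (remaining / total) * 100 = (29.4 / 60.42) * 100 = 48.66%

48.66%


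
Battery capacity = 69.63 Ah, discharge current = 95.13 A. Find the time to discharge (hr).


Runtime = 69.63 Ah / 95.13 A = 0.7319 hr

0.7319 hr


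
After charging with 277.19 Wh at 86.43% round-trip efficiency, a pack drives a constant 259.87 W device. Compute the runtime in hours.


Step 1: E_discharge = eta/100 * E_charge = 86.43/100 * 277.19 = 239.58 Wh
Step 2: t = E_discharge / P = 239.58 / 259.87 = 0.9219 hr

0.9219 hr


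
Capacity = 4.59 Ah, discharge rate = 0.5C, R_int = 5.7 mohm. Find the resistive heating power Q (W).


Convert: R = 5.7 mohm = 0.0057 ohm
Step 1: I = C_rate * capacity = 0.5 * 4.59 = 2.295 A
Step 2: Q = I^2 * R = 2.295^2 * 0.0057 = 5.267 * 0.0057 = 0.03002 W

0.03002 W


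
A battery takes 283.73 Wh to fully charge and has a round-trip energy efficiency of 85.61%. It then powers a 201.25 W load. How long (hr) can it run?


Step 1: E_discharge = eta/100 * E_charge = 85.61/100 * 283.73 = 242.9 Wh
Step 2: t = E_discharge / P = 242.9 / 201.25 = 1.207 hr

1.207 hr


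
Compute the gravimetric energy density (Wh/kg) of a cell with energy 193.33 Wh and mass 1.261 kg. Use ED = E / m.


ED = E / m = 193.33 / 1.261 = 153.3 Wh/kg

153.3 Wh/kg


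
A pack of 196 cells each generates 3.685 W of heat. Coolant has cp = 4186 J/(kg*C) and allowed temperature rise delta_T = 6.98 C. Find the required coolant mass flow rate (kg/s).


Step 1: Total heat Q = 196 * 3.685 W = 722.26 W
Step 2: denom = cp * dT = 4186 * 6.98 = 29218
Step 3: m_dot = 722.26 / 29218 = 0.02472 kg/s

0.02472 kg/s


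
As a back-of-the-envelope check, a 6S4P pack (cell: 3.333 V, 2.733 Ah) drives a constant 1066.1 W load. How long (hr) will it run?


Step 1: E_pack = Ns * V_cell * Np * C_cell = 6 * 3.333 * 4 * 2.733 = 218.62 Wh
Step 2: t = E_pack / P = 218.62 / 1066.1 = 0.2051 hr

0.2051 hr


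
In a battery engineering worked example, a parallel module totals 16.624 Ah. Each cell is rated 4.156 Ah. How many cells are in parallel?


n = C_total / C_cell = 16.624 / 4.156 = 4

4


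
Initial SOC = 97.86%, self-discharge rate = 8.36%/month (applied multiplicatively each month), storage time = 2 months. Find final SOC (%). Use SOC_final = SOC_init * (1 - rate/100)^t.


decay = (1 - 8.36/100)^2 = 0.83979
SOC_final = 97.86 * 0.83979 = 82.18%

82.18%


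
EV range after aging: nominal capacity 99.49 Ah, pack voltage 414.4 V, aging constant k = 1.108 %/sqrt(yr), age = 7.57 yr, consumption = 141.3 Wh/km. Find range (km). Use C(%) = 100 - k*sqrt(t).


Step 1: capacity retention = 100 - 1.108 * sqrt(7.57) = 100 - 1.108 * 2.7514 = 96.951%
Step 2: C_now = 99.49 * 96.951/100 = 96.457 Ah
Step 3: E_pack = V * C_now = 414.4 * 96.457 = 39972 Wh
Step 4: range = E_pack / consumption = 39972 / 141.3 = 282.9 km

282.9 km


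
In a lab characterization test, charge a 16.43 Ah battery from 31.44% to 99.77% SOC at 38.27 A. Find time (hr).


delta_Ah = 16.43 * (99.77 - 31.44) / 100 = 11.227 Ah
t = delta_Ah / I = 11.227 / 38.27 = 0.2934 hr

0.2934 hr


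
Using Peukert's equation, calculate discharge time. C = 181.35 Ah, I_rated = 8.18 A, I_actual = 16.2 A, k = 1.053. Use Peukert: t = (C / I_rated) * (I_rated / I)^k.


t_rated = C / I_rated = 181.35 / 8.18 = 22.17 hr
(I_rated/I)^k = (0.50494)^1.053 = 0.48698
t = t_rated * (I_rated/I)^k = 22.17 * 0.48698 = 10.80 hr

10.80 hr


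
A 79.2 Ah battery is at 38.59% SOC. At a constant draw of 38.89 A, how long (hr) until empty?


Step 1: remaining = SOC/100 * C_total = 38.59/100 * 79.2 = 30.563 Ah
Step 2: t = remaining / I = 30.563 / 38.89 = 0.7859 hr

0.7859 hr


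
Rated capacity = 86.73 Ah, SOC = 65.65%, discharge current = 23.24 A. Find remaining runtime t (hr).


Step 1: remaining = SOC/100 * C_total = 65.65/100 * 86.73 = 56.938 Ah
Step 2: t = remaining / I = 56.938 / 23.24 = 2.450 hr

2.450 hr


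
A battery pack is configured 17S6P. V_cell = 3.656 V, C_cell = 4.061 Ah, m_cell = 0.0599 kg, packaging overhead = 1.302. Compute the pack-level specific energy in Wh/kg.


Step 1: V_pack = 17 * 3.656 = 62.152 V
Step 2: C_pack = 6 * 4.061 = 24.366 Ah
Step 3: E_pack = V_pack * C_pack = 62.152 * 24.366 = 1514.4 Wh
Step 4: m_pack = 17 * 6 * 0.0599 * 1.302 = 7.955 kg
Step 5: ED = E_pack / m_pack = 1514.4 / 7.955 = 190.4 Wh/kg

190.4 Wh/kg


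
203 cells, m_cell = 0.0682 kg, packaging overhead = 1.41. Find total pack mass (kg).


Cell mass sum = 203 * 0.0682 = 13.845 kg
With overhead 1.41: m_pack = 13.845 * 1.41 = 19.52 kg

19.52 kg


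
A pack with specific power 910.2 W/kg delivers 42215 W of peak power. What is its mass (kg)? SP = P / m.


m = P / SP = 42215 / 910.2 = 46.38 kg

46.38 kg


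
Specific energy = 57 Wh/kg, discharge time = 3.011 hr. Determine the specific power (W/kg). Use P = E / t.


P_specific = E / t = 57 / 3.011 = 18.93 W/kg

18.93 W/kg


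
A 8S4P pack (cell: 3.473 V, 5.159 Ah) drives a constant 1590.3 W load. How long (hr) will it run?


Step 1: E_pack = Ns * V_cell * Np * C_cell = 8 * 3.473 * 4 * 5.159 = 573.35 Wh
Step 2: t = E_pack / P = 573.35 / 1590.3 = 0.3605 hr

0.3605 hr


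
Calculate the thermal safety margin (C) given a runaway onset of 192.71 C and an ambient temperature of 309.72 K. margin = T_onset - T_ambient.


Convert: T_ambient = 309.72 K = 36.57 C
margin = 192.71 - 36.57 = 156.14 C

156.14 C


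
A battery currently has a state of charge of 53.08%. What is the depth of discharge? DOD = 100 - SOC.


Complement of SOC: DOD = 100% - 53.08% = 46.92%

46.92%


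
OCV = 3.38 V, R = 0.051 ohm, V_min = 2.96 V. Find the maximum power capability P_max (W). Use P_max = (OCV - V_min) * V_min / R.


dV = OCV - V_min = 0.42 V (so I_max = dV / R)
P_max = dV * V_min / R = 0.42 * 2.96 / 0.051 = 24.38 W

24.38 W


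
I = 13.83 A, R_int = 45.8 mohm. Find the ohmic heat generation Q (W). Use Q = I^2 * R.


Convert: R = 45.8 mohm = 0.0458 ohm
Q = I^2 * R = 13.83^2 * 0.0458 = 8.760 W

8.760 W


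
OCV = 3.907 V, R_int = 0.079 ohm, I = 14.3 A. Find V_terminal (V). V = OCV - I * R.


V = OCV - I*R = 3.907 - 14.3 * 0.079 = 2.777 V

2.777 V


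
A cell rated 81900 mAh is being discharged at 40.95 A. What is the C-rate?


Convert: capacity = 81900 mAh = 81.9 Ah
Rearranging: C_rate = 40.95 / 81.9 = 0.5C

0.5C


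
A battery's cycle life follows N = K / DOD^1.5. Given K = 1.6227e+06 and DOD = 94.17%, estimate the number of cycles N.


Step 1: DOD^1.5 = 94.17^1.5 = 913.84
Step 2: N = 1.6227e+06 / 913.84 = 1776 cycles

1776 cycles


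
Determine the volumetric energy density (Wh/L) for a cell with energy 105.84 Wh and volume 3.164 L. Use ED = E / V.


ED = E / V = 105.84 / 3.164 = 33.45 Wh/L

33.45 Wh/L


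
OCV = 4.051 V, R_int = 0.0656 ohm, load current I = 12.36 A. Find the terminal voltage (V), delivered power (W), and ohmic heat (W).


Step 1: V_terminal = OCV - I*R = 4.051 - 12.36 * 0.0656 = 3.2402 V
Step 2: P_out = V_terminal * I = 3.2402 * 12.36 = 40.05 W
Step 3: Q = I^2 * R = 12.36^2 * 0.0656 = 10.02 W

V=3.2402 V, P=40.05 W, Q=10.02 W


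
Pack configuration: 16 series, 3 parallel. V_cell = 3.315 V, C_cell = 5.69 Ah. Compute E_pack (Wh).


E = Ns * Vcell * Np * Ccell = 16 * 3.315 * 3 * 5.69 = 905.4 Wh

905.4 Wh


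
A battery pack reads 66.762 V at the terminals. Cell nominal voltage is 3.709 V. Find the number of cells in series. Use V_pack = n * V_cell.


Rearranging: n = V_pack / V_cell = 66.762 / 3.709 = 18 cells

18


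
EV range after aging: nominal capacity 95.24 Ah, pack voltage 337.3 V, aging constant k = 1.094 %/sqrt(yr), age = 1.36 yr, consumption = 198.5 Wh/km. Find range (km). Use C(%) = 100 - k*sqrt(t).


Step 1: capacity retention = 100 - 1.094 * sqrt(1.36) = 100 - 1.094 * 1.1662 = 98.724%
Step 2: C_now = 95.24 * 98.724/100 = 94.025 Ah
Step 3: E_pack = V * C_now = 337.3 * 94.025 = 31715 Wh
Step 4: range = E_pack / consumption = 31715 / 198.5 = 159.8 km

159.8 km


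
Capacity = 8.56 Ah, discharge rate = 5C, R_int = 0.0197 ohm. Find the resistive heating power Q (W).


Step 1: I = C_rate * capacity = 5 * 8.56 = 42.8 A
Step 2: Q = I^2 * R = 42.8^2 * 0.0197 = 1831.8 * 0.0197 = 36.09 W

36.09 W


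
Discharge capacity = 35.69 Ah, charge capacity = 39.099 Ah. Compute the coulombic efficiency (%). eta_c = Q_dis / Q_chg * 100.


Coulombic efficiency = 35.69/39.099 * 100% = 91.28%

91.28%


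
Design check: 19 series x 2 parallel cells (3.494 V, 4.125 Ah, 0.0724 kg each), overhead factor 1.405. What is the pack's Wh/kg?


Step 1: V_pack = 19 * 3.494 = 66.386 V
Step 2: C_pack = 2 * 4.125 = 8.25 Ah
Step 3: E_pack = V_pack * C_pack = 66.386 * 8.25 = 547.68 Wh
Step 4: m_pack = 19 * 2 * 0.0724 * 1.405 = 3.8654 kg
Step 5: ED = E_pack / m_pack = 547.68 / 3.8654 = 141.7 Wh/kg

141.7 Wh/kg


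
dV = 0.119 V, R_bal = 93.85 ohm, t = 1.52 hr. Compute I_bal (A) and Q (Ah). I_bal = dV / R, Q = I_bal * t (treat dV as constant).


First, Ohm's law: I_bal = 0.119 V / 93.85 ohm = 0.001268 A
Then Q = I * t = 0.001268 A * 1.52 hr = 0.001927 Ah

I=0.001268 A, Q=0.001927 Ah


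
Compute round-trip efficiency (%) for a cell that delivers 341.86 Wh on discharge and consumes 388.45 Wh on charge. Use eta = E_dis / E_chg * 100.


Round-trip efficiency = 341.86/388.45 * 100% = 88.01%

88.01%


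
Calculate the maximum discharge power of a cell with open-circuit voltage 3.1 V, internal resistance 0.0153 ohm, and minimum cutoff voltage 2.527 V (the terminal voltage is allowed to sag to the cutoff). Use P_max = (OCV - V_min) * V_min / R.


P_max = (OCV - V_min) * V_min / R = (3.1 - 2.527) * 2.527 / 0.0153 = 0.573 * 2.527 / 0.0153 = 94.64 W

94.64 W


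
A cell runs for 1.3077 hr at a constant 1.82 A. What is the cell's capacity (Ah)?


C = I * t = 1.82 * 1.3077 = 2.380 Ah

2.380 Ah


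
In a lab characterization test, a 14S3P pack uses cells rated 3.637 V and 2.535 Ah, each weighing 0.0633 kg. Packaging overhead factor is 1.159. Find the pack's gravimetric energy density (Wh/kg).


Step 1: V_pack = 14 * 3.637 = 50.918 V
Step 2: C_pack = 3 * 2.535 = 7.605 Ah
Step 3: E_pack = V_pack * C_pack = 50.918 * 7.605 = 387.23 Wh
Step 4: m_pack = 14 * 3 * 0.0633 * 1.159 = 3.0813 kg
Step 5: ED = E_pack / m_pack = 387.23 / 3.0813 = 125.7 Wh/kg

125.7 Wh/kg


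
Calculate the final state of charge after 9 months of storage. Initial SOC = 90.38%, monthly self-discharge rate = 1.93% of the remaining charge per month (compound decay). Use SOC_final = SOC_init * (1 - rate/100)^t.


decay = (1 - 1.93/100)^9 = 0.83912
SOC_final = 90.38 * 0.83912 = 75.84%

75.84%


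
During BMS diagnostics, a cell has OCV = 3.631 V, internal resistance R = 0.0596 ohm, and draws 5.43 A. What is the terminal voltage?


V = OCV - I*R = 3.631 - 5.43 * 0.0596 = 3.307 V

3.307 V


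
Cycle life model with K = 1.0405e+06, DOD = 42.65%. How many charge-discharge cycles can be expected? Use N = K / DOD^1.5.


Step 1: DOD^1.5 = 42.65^1.5 = 278.53
Step 2: N = 1.0405e+06 / 278.53 = 3736 cycles

3736 cycles


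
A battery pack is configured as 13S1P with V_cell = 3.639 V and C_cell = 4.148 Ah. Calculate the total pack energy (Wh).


V_pack = 13 * 3.639 = 47.307 V
C_pack = 1 * 4.148 = 4.148 Ah
E = V_pack * C_pack = 47.307 * 4.148 = 196.2 Wh

196.2 Wh


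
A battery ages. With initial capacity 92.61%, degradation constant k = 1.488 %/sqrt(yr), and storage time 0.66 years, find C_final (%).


sqrt(t) = sqrt(0.66) = 0.8124
C_final = 92.61 - 1.488 * 0.8124 = 91.40%

91.40%
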